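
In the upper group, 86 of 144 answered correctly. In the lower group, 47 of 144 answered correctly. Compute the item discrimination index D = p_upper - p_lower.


p_upper = 86/144 = 0.5972
p_lower = 47/144 = 0.3264
D = 0.5972 - 0.3264 = 0.2708

0.2708


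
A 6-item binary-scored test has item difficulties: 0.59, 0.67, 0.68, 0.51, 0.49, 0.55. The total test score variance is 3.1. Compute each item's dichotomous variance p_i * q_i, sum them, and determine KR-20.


For each item, compute p_i * q_i:
  Item 1: 0.59 * 0.41 = 0.2419
  Item 2: 0.67 * 0.33 = 0.2211
  Item 3: 0.68 * 0.32 = 0.2176
  Item 4: 0.51 * 0.49 = 0.2499
  Item 5: 0.49 * 0.51 = 0.2499
  Item 6: 0.55 * 0.45 = 0.2475
Sum(p_i * q_i) = 0.2419 + 0.2211 + 0.2176 + 0.2499 + 0.2499 + 0.2475 = 1.4279
KR-20 = (k/(k-1)) * (1 - Sum(p_i*q_i) / Var_total)
= (6/5) * (1 - 1.4279/3.1)
= 1.2 * 0.5394
KR-20 = 0.6473

0.6473


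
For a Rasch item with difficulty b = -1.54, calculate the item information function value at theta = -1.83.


P = 1/(1+exp(-(-1.83--1.54))) = 0.428
I = P*(1-P) = 0.428 * 0.572
I = 0.2448

0.2448


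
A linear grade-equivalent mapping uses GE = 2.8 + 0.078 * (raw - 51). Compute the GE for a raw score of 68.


raw - median = 68 - 51 = 17
slope * diff = 0.078 * 17 = 1.326
GE = 2.8 + 1.326
GE = 4.126

4.126


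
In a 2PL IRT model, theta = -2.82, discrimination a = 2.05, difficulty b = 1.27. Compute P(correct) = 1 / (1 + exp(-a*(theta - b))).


a*(theta - b) = 2.05 * (-2.82 - 1.27) = -8.3845
exp(--8.3845) = 4378.6687
P = 1 / (1 + 4378.6687)
P = 0.0002

0.0002


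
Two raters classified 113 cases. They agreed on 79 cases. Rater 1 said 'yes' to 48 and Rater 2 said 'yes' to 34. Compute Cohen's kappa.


P_o = 79/113 = 0.699115
P_e = (48*34 + 65*79) / 12769 = 0.529955
kappa = (P_o - P_e) / (1 - P_e)
kappa = (0.699115 - 0.529955) / (1 - 0.529955)
kappa = 0.3599

0.3599


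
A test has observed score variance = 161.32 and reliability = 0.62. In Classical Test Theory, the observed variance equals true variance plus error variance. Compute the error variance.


var_true = rxx * var_obs = 0.62 * 161.32 = 100.0184
var_error = var_obs - var_true
var_error = 161.32 - 100.0184
var_error = 61.3016

61.3016


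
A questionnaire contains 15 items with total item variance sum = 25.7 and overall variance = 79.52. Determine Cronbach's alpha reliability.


alpha = (k/(k-1)) * (1 - sum(si^2)/s_total^2)
= (15/14) * (1 - 25.7/79.52)
alpha = 0.7252

0.7252


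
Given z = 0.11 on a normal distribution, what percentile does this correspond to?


CDF(z) = 0.5 * (1 + erf(z/sqrt(2)))
erf(0.0778) = 0.0876
CDF = 0.5438
Percentile rank = 0.5438 * 100 = 54.38

54.38


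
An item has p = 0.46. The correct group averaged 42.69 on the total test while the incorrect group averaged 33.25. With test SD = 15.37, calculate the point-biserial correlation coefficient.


q = 1 - p = 0.54
rpb = ((M1 - M0) / SD) * sqrt(p * q)
rpb = ((42.69 - 33.25) / 15.37) * sqrt(0.46 * 0.54)
rpb = 0.3061

0.3061


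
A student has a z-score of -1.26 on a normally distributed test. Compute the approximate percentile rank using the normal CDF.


CDF(z) = 0.5 * (1 + erf(z/sqrt(2)))
erf(-0.891) = -0.7923
CDF = 0.1038
Percentile rank = 0.1038 * 100 = 10.38

10.38


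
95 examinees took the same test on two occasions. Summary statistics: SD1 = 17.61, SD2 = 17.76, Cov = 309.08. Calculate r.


r = cov(X,Y) / (SD_X * SD_Y)
r = 309.08 / (17.61 * 17.76)
r = 309.08 / 312.7536
r = 0.9883

0.9883


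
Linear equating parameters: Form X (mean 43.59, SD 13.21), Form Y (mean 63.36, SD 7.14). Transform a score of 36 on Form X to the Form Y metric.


slope = SD_Y / SD_X = 7.14 / 13.21 ~ 0.5405
intercept = mean_Y - slope * mean_X = 63.36 - (7.14 / 13.21) * 43.59 ~ 39.7996
Y = slope * X + intercept. To avoid rounding drift from the rounded slope/intercept, evaluate the equivalent form Y = mean_Y + SD_Y * (X - mean_X) / SD_X at full precision:
Y = 63.36 + 7.14 * (36 - 43.59) / 13.21
Y = 63.36 - 7.14 * 7.59 / 13.21
Y = 63.36 - 54.1926 / 13.21
Y = 63.36 - 4.1024
Y = 59.2576

59.2576


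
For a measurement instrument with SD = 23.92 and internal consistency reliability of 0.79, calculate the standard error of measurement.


SEM = SD * sqrt(1 - rxx)
SEM = 23.92 * sqrt(1 - 0.79)
SEM = 23.92 * sqrt(0.21) = 23.92 * 0.458258
SEM = 10.9615

10.9615


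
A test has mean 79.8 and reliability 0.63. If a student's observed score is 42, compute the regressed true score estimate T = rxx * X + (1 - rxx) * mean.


T_est = rxx * X + (1 - rxx) * mean
T_est = 0.63 * 42 + 0.37 * 79.8
T_est = 26.46 + 29.526
T_est = 55.986

55.986


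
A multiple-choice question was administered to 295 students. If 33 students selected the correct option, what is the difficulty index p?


Item difficulty p = number correct / total examinees
p = 33 / 295
p = 0.1119

0.1119


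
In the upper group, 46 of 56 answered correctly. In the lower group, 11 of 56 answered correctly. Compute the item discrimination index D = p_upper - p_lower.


p_upper = 46/56 = 0.8214
p_lower = 11/56 = 0.1964
D = 0.8214 - 0.1964 = 0.625

0.625


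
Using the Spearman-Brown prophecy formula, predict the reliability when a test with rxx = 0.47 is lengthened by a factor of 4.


r_new = (n * rxx) / (1 + (n-1) * rxx)
r_new = (4 * 0.47) / (1 + 3 * 0.47)
r_new = 1.88 / 2.41
r_new = 0.7801

0.7801


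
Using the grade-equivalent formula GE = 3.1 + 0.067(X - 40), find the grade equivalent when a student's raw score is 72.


raw - median = 72 - 40 = 32
slope * diff = 0.067 * 32 = 2.144
GE = 3.1 + 2.144
GE = 5.244

5.244


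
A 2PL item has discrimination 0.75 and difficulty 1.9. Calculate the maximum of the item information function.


For 2PL, max info at theta = b = 1.9
I_max = a^2 / 4 = 0.75^2 / 4
= 0.5625 / 4
I_max = 0.1406

0.1406


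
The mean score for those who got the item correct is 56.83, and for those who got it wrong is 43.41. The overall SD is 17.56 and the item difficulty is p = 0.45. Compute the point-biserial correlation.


q = 1 - p = 0.55
rpb = ((M1 - M0) / SD) * sqrt(p * q)
rpb = ((56.83 - 43.41) / 17.56) * sqrt(0.45 * 0.55)
rpb = 0.3802

0.3802


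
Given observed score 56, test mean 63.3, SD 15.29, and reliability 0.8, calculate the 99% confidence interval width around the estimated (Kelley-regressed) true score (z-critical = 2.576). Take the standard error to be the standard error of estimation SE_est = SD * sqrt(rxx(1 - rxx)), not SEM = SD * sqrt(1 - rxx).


True score estimate = 0.8*56 + 0.2*63.3 = 57.46
SE_est = SD * sqrt(rxx * (1 - rxx)) = 15.29 * sqrt(0.8 * 0.2) = 15.29 * sqrt(0.16) = 6.116
CI = T_est +/- z * SE_est, so width = 2 * z * SE_est = 2 * 2.576 * 6.116
Width = 31.5096

31.5096


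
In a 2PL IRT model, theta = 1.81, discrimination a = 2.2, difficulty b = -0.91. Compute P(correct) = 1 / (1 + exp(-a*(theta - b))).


a*(theta - b) = 2.2 * (1.81 - -0.91) = 5.984
exp(-5.984) = 0.0025
P = 1 / (1 + 0.0025)
P = 0.9975

0.9975


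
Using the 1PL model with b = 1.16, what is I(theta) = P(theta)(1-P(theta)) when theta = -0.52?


P = 1/(1+exp(-(-0.52-1.16))) = 0.1571
I = P*(1-P) = 0.1571 * 0.8429
I = 0.1324

0.1324


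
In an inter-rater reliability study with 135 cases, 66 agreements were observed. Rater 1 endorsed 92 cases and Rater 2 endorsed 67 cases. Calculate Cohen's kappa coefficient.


P_o = 66/135 = 0.488889
P_e = (92*67 + 43*68) / 18225 = 0.498656
kappa = (P_o - P_e) / (1 - P_e)
kappa = (0.488889 - 0.498656) / (1 - 0.498656)
kappa = -0.0195

-0.0195


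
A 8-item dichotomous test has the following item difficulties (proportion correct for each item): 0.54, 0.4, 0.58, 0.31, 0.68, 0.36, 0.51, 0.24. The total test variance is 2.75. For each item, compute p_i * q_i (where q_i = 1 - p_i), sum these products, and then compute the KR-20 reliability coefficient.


For each item, compute p_i * q_i:
  Item 1: 0.54 * 0.46 = 0.2484
  Item 2: 0.4 * 0.6 = 0.24
  Item 3: 0.58 * 0.42 = 0.2436
  Item 4: 0.31 * 0.69 = 0.2139
  Item 5: 0.68 * 0.32 = 0.2176
  Item 6: 0.36 * 0.64 = 0.2304
  Item 7: 0.51 * 0.49 = 0.2499
  Item 8: 0.24 * 0.76 = 0.1824
Sum(p_i * q_i) = 0.2484 + 0.24 + 0.2436 + 0.2139 + 0.2176 + 0.2304 + 0.2499 + 0.1824 = 1.8262
KR-20 = (k/(k-1)) * (1 - Sum(p_i*q_i) / Var_total)
= (8/7) * (1 - 1.8262/2.75)
= 1.1429 * 0.3359
KR-20 = 0.3839

0.3839


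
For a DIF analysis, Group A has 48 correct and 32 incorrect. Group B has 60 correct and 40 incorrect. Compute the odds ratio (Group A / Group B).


Odds_A = 48/32 = 1.5
Odds_B = 60/40 = 1.5
OR = Odds_A / Odds_B = 1.5 / 1.5
Exactly, OR = (48 * 40) / (32 * 60) = 1920 / 1920
OR = 1.0

1.0


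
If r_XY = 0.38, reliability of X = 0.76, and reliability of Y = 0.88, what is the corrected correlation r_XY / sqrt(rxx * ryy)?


r_corrected = rxy / sqrt(rxx * ryy)
= 0.38 / sqrt(0.76 * 0.88)
= 0.38 / sqrt(0.6688)
= 0.38 / 0.817802
r_corrected = 0.4647

0.4647


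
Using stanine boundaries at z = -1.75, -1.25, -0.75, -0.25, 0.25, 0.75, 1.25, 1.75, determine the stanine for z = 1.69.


Stanine boundaries: [-1.75, -1.25, -0.75, -0.25, 0.25, 0.75, 1.25, 1.75]
z = 1.69
Check each boundary:
  z >= -1.75 -> could be stanine 2
  z >= -1.25 -> could be stanine 3
  z >= -0.75 -> could be stanine 4
  z >= -0.25 -> could be stanine 5
  z >= 0.25 -> could be stanine 6
  z >= 0.75 -> could be stanine 7
  z >= 1.25 -> could be stanine 8
  z < 1.75
Highest qualifying boundary gives stanine = 8

8


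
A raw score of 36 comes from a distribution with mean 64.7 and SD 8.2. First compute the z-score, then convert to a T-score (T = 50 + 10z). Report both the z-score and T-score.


z = (X - mean) / SD = (36 - 64.7) / 8.2
z = -28.7 / 8.2
z = -3.5
T-score = T = 50 + 10z
Carry z at full precision (z = -28.7 / 8.2) into the conversion:
T-score = 50 + 10 * (-28.7 / 8.2) = 50 + -287 / 8.2
T-score = 50 + -35.0
T-score = 15.0

15.0


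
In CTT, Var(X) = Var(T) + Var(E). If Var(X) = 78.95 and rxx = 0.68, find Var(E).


var_true = rxx * var_obs = 0.68 * 78.95 = 53.686
var_error = var_obs - var_true
var_error = 78.95 - 53.686
var_error = 25.264

25.264


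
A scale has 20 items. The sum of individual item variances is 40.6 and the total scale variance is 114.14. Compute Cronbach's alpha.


alpha = (k/(k-1)) * (1 - sum(si^2)/s_total^2)
= (20/19) * (1 - 40.6/114.14)
alpha = 0.6782

0.6782


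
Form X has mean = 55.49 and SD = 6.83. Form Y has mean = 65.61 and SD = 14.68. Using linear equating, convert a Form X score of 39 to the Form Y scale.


slope = SD_Y / SD_X = 14.68 / 6.83 ~ 2.1493
intercept = mean_Y - slope * mean_X = 65.61 - (14.68 / 6.83) * 55.49 ~ -53.6569
Y = slope * X + intercept. To avoid rounding drift from the rounded slope/intercept, evaluate the equivalent form Y = mean_Y + SD_Y * (X - mean_X) / SD_X at full precision:
Y = 65.61 + 14.68 * (39 - 55.49) / 6.83
Y = 65.61 - 14.68 * 16.49 / 6.83
Y = 65.61 - 242.0732 / 6.83
Y = 65.61 - 35.4426
Y = 30.1674

30.1674


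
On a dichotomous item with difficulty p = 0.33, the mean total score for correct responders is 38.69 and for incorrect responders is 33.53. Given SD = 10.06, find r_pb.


q = 1 - p = 0.67
rpb = ((M1 - M0) / SD) * sqrt(p * q)
rpb = ((38.69 - 33.53) / 10.06) * sqrt(0.33 * 0.67)
rpb = 0.2412

0.2412


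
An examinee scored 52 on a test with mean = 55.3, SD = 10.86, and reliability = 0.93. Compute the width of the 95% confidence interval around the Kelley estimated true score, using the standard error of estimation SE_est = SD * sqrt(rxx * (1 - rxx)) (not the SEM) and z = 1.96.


True score estimate = 0.93*52 + 0.07*55.3 = 52.231
SE_est = SD * sqrt(rxx * (1 - rxx)) = 10.86 * sqrt(0.93 * 0.07) = 10.86 * sqrt(0.0651) = 2.770897
CI = T_est +/- z * SE_est, so width = 2 * z * SE_est = 2 * 1.96 * 2.770897
Width = 10.8619

10.8619


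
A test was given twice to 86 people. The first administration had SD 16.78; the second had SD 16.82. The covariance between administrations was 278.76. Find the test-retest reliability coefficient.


r = cov(X,Y) / (SD_X * SD_Y)
r = 278.76 / (16.78 * 16.82)
r = 278.76 / 282.2396
r = 0.9877

0.9877


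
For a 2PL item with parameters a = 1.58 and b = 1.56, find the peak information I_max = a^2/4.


For 2PL, max info at theta = b = 1.56
I_max = a^2 / 4 = 1.58^2 / 4
= 2.4964 / 4
I_max = 0.6241

0.6241


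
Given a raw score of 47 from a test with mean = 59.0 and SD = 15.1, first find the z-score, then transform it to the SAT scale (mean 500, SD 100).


z = (X - mean) / SD = (47 - 59.0) / 15.1
z = -12.0 / 15.1
z = -0.7947
SAT-scale = SAT = 500 + 100z
Carry z at full precision (z = -12.0 / 15.1) into the conversion:
SAT-scale = 500 + 100 * (-12.0 / 15.1) = 500 + -1200 / 15.1
SAT-scale = 500 + -79.4702
SAT-scale = 420.5298

420.5298


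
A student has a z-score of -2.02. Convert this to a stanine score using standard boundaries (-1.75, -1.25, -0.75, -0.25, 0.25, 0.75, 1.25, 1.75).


Stanine boundaries: [-1.75, -1.25, -0.75, -0.25, 0.25, 0.75, 1.25, 1.75]
z = -2.02
Check each boundary:
  z < -1.75
  z < -1.25
  z < -0.75
  z < -0.25
  z < 0.25
  z < 0.75
  z < 1.25
  z < 1.75
Highest qualifying boundary gives stanine = 1

1


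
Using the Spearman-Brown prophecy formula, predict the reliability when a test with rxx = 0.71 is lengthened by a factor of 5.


r_new = (n * rxx) / (1 + (n-1) * rxx)
r_new = (5 * 0.71) / (1 + 4 * 0.71)
r_new = 3.55 / 3.84
r_new = 0.9245

0.9245


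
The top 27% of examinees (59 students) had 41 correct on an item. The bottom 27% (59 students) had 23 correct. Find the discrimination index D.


p_upper = 41/59 = 0.6949
p_lower = 23/59 = 0.3898
D = 0.6949 - 0.3898 = 0.3051

0.3051


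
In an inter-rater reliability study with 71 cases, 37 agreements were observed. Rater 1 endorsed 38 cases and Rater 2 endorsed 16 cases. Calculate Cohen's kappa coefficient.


P_o = 37/71 = 0.521127
P_e = (38*16 + 33*55) / 5041 = 0.480659
kappa = (P_o - P_e) / (1 - P_e)
kappa = (0.521127 - 0.480659) / (1 - 0.480659)
kappa = 0.0779

0.0779


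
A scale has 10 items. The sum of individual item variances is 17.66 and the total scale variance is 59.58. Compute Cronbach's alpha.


alpha = (k/(k-1)) * (1 - sum(si^2)/s_total^2)
= (10/9) * (1 - 17.66/59.58)
alpha = 0.7818

0.7818


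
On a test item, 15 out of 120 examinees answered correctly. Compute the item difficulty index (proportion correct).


Item difficulty p = number correct / total examinees
p = 15 / 120
p = 0.125

0.125


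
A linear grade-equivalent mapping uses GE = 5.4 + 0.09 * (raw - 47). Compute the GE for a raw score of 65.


raw - median = 65 - 47 = 18
slope * diff = 0.09 * 18 = 1.62
GE = 5.4 + 1.62
GE = 7.02

7.02


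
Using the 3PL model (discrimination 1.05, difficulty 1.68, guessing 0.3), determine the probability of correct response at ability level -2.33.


logit = 1.05*(-2.33 - 1.68) = -4.2105
P* = 1/(1 + exp(--4.2105)) = 0.0146
P = 0.3 + (1 - 0.3) * 0.0146
P = 0.3102

0.3102


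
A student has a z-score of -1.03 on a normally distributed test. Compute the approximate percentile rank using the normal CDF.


CDF(z) = 0.5 * (1 + erf(z/sqrt(2)))
erf(-0.7283) = -0.697
CDF = 0.1515
Percentile rank = 0.1515 * 100 = 15.15

15.15


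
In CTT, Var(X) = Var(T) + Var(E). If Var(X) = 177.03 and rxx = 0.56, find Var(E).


var_true = rxx * var_obs = 0.56 * 177.03 = 99.1368
var_error = var_obs - var_true
var_error = 177.03 - 99.1368
var_error = 77.8932

77.8932


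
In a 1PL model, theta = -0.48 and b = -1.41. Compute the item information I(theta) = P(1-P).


P = 1/(1+exp(-(-0.48--1.41))) = 0.7171
I = P*(1-P) = 0.7171 * 0.2829
I = 0.2029

0.2029


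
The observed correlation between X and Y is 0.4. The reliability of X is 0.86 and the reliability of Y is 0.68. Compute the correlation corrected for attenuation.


r_corrected = rxy / sqrt(rxx * ryy)
= 0.4 / sqrt(0.86 * 0.68)
= 0.4 / sqrt(0.5848)
= 0.4 / 0.764722
r_corrected = 0.5231

0.5231


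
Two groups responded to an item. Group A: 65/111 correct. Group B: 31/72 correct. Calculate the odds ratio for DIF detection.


Odds_A = 65/46 = 1.413
Odds_B = 31/41 = 0.7561
OR = Odds_A / Odds_B = 1.413 / 0.7561
Exactly, OR = (65 * 41) / (46 * 31) = 2665 / 1426
OR = 1.8689

1.8689


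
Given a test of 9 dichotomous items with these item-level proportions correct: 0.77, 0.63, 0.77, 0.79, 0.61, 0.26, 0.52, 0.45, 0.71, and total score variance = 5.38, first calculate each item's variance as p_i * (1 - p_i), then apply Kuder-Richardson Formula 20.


For each item, compute p_i * q_i:
  Item 1: 0.77 * 0.23 = 0.1771
  Item 2: 0.63 * 0.37 = 0.2331
  Item 3: 0.77 * 0.23 = 0.1771
  Item 4: 0.79 * 0.21 = 0.1659
  Item 5: 0.61 * 0.39 = 0.2379
  Item 6: 0.26 * 0.74 = 0.1924
  Item 7: 0.52 * 0.48 = 0.2496
  Item 8: 0.45 * 0.55 = 0.2475
  Item 9: 0.71 * 0.29 = 0.2059
Sum(p_i * q_i) = 0.1771 + 0.2331 + 0.1771 + 0.1659 + 0.2379 + 0.1924 + 0.2496 + 0.2475 + 0.2059 = 1.8865
KR-20 = (k/(k-1)) * (1 - Sum(p_i*q_i) / Var_total)
= (9/8) * (1 - 1.8865/5.38)
= 1.125 * 0.6493
KR-20 = 0.7305

0.7305


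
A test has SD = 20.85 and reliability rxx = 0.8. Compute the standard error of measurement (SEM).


SEM = SD * sqrt(1 - rxx)
SEM = 20.85 * sqrt(1 - 0.8)
SEM = 20.85 * sqrt(0.2) = 20.85 * 0.447214
SEM = 9.3244

9.3244


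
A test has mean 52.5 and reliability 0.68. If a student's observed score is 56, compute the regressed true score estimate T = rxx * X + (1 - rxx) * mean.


T_est = rxx * X + (1 - rxx) * mean
T_est = 0.68 * 56 + 0.32 * 52.5
T_est = 38.08 + 16.8
T_est = 54.88

54.88


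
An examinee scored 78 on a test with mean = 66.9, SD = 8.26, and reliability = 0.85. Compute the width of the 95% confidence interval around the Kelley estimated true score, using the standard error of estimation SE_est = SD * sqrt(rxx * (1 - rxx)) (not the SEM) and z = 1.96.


True score estimate = 0.85*78 + 0.15*66.9 = 76.335
SE_est = SD * sqrt(rxx * (1 - rxx)) = 8.26 * sqrt(0.85 * 0.15) = 8.26 * sqrt(0.1275) = 2.94941
CI = T_est +/- z * SE_est, so width = 2 * z * SE_est = 2 * 1.96 * 2.94941
Width = 11.5617

11.5617


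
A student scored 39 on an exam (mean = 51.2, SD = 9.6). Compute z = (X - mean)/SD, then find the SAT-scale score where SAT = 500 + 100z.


z = (X - mean) / SD = (39 - 51.2) / 9.6
z = -12.2 / 9.6
z = -1.2708
SAT-scale = SAT = 500 + 100z
Carry z at full precision (z = -12.2 / 9.6) into the conversion:
SAT-scale = 500 + 100 * (-12.2 / 9.6) = 500 + -1220 / 9.6
SAT-scale = 500 + -127.0833
SAT-scale = 372.9167

372.9167


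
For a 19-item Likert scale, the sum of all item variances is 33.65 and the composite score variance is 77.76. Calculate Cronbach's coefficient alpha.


alpha = (k/(k-1)) * (1 - sum(si^2)/s_total^2)
= (19/18) * (1 - 33.65/77.76)
alpha = 0.5988

0.5988


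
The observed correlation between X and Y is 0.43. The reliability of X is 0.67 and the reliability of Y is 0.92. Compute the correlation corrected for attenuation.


r_corrected = rxy / sqrt(rxx * ryy)
= 0.43 / sqrt(0.67 * 0.92)
= 0.43 / sqrt(0.6164)
= 0.43 / 0.785111
r_corrected = 0.5477

0.5477


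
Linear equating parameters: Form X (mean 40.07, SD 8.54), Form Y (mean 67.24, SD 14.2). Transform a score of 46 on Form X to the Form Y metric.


slope = SD_Y / SD_X = 14.2 / 8.54 ~ 1.6628
intercept = mean_Y - slope * mean_X = 67.24 - (14.2 / 8.54) * 40.07 ~ 0.6131
Y = slope * X + intercept. To avoid rounding drift from the rounded slope/intercept, evaluate the equivalent form Y = mean_Y + SD_Y * (X - mean_X) / SD_X at full precision:
Y = 67.24 + 14.2 * (46 - 40.07) / 8.54
Y = 67.24 + 14.2 * 5.93 / 8.54
Y = 67.24 + 84.206 / 8.54
Y = 67.24 + 9.8602
Y = 77.1002

77.1002


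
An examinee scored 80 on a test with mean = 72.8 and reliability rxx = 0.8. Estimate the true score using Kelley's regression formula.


T_est = rxx * X + (1 - rxx) * mean
T_est = 0.8 * 80 + 0.2 * 72.8
T_est = 64.0 + 14.56
T_est = 78.56

78.56


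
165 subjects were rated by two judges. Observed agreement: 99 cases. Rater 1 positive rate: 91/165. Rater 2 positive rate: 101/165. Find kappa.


P_o = 99/165 = 0.6
P_e = (91*101 + 74*64) / 27225 = 0.511552
kappa = (P_o - P_e) / (1 - P_e)
kappa = (0.6 - 0.511552) / (1 - 0.511552)
kappa = 0.1811

0.1811


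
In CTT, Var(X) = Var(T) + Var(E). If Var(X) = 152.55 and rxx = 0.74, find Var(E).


var_true = rxx * var_obs = 0.74 * 152.55 = 112.887
var_error = var_obs - var_true
var_error = 152.55 - 112.887
var_error = 39.663

39.663


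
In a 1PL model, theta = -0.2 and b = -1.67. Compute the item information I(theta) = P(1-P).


P = 1/(1+exp(-(-0.2--1.67))) = 0.8131
I = P*(1-P) = 0.8131 * 0.1869
I = 0.152

0.152


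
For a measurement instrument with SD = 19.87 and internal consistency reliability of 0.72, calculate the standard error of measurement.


SEM = SD * sqrt(1 - rxx)
SEM = 19.87 * sqrt(1 - 0.72)
SEM = 19.87 * sqrt(0.28) = 19.87 * 0.52915
SEM = 10.5142

10.5142


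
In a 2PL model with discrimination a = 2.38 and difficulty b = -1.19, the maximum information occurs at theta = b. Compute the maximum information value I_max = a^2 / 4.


For 2PL, max info at theta = b = -1.19
I_max = a^2 / 4 = 2.38^2 / 4
= 5.6644 / 4
I_max = 1.4161

1.4161


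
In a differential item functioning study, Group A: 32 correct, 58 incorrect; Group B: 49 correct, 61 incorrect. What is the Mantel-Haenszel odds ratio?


Odds_A = 32/58 = 0.5517
Odds_B = 49/61 = 0.8033
OR = Odds_A / Odds_B = 0.5517 / 0.8033
Exactly, OR = (32 * 61) / (58 * 49) = 1952 / 2842
OR = 0.6868

0.6868


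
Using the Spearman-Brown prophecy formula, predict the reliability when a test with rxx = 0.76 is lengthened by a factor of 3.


r_new = (n * rxx) / (1 + (n-1) * rxx)
r_new = (3 * 0.76) / (1 + 2 * 0.76)
r_new = 2.28 / 2.52
r_new = 0.9048

0.9048


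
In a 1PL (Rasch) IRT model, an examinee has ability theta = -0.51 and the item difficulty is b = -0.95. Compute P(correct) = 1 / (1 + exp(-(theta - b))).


theta - b = -0.51 - -0.95 = 0.44
exp(-(theta - b)) = exp(-0.44) = 0.644
P = 1 / (1 + 0.644)
P = 0.6083

0.6083


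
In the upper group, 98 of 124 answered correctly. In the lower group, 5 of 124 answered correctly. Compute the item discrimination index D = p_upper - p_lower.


p_upper = 98/124 = 0.7903
p_lower = 5/124 = 0.0403
D = 0.7903 - 0.0403 = 0.75

0.75


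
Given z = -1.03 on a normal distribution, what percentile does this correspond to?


CDF(z) = 0.5 * (1 + erf(z/sqrt(2)))
erf(-0.7283) = -0.697
CDF = 0.1515
Percentile rank = 0.1515 * 100 = 15.15

15.15


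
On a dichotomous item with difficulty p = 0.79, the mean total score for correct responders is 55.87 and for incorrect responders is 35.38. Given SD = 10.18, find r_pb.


q = 1 - p = 0.21
rpb = ((M1 - M0) / SD) * sqrt(p * q)
rpb = ((55.87 - 35.38) / 10.18) * sqrt(0.79 * 0.21)
rpb = 0.8198

0.8198


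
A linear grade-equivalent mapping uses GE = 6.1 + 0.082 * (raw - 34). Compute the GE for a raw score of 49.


raw - median = 49 - 34 = 15
slope * diff = 0.082 * 15 = 1.23
GE = 6.1 + 1.23
GE = 7.33

7.33


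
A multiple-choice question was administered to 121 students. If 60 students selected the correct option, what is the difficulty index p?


Item difficulty p = number correct / total examinees
p = 60 / 121
p = 0.4959

0.4959


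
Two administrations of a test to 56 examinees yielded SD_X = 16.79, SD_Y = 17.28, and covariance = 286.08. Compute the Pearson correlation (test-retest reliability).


r = cov(X,Y) / (SD_X * SD_Y)
r = 286.08 / (16.79 * 17.28)
r = 286.08 / 290.1312
r = 0.986

0.986


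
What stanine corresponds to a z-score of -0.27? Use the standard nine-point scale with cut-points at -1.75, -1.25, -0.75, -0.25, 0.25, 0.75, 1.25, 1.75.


Stanine boundaries: [-1.75, -1.25, -0.75, -0.25, 0.25, 0.75, 1.25, 1.75]
z = -0.27
Check each boundary:
  z >= -1.75 -> could be stanine 2
  z >= -1.25 -> could be stanine 3
  z >= -0.75 -> could be stanine 4
  z < -0.25
  z < 0.25
  z < 0.75
  z < 1.25
  z < 1.75
Highest qualifying boundary gives stanine = 4

4


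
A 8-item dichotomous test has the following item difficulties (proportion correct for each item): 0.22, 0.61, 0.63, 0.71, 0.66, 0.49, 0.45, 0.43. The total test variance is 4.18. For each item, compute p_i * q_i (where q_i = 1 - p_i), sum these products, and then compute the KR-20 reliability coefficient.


For each item, compute p_i * q_i:
  Item 1: 0.22 * 0.78 = 0.1716
  Item 2: 0.61 * 0.39 = 0.2379
  Item 3: 0.63 * 0.37 = 0.2331
  Item 4: 0.71 * 0.29 = 0.2059
  Item 5: 0.66 * 0.34 = 0.2244
  Item 6: 0.49 * 0.51 = 0.2499
  Item 7: 0.45 * 0.55 = 0.2475
  Item 8: 0.43 * 0.57 = 0.2451
Sum(p_i * q_i) = 0.1716 + 0.2379 + 0.2331 + 0.2059 + 0.2244 + 0.2499 + 0.2475 + 0.2451 = 1.8154
KR-20 = (k/(k-1)) * (1 - Sum(p_i*q_i) / Var_total)
= (8/7) * (1 - 1.8154/4.18)
= 1.1429 * 0.5657
KR-20 = 0.6465

0.6465


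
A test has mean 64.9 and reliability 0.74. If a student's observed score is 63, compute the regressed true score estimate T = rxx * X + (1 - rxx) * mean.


T_est = rxx * X + (1 - rxx) * mean
T_est = 0.74 * 63 + 0.26 * 64.9
T_est = 46.62 + 16.874
T_est = 63.494

63.494


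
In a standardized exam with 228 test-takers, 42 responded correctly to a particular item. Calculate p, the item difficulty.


Item difficulty p = number correct / total examinees
p = 42 / 228
p = 0.1842

0.1842


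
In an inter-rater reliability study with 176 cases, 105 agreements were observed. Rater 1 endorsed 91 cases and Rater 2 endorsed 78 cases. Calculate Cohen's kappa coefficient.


P_o = 105/176 = 0.596591
P_e = (91*78 + 85*98) / 30976 = 0.498063
kappa = (P_o - P_e) / (1 - P_e)
kappa = (0.596591 - 0.498063) / (1 - 0.498063)
kappa = 0.1963

0.1963


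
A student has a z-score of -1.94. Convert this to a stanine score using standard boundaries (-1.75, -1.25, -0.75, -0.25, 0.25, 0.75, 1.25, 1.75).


Stanine boundaries: [-1.75, -1.25, -0.75, -0.25, 0.25, 0.75, 1.25, 1.75]
z = -1.94
Check each boundary:
  z < -1.75
  z < -1.25
  z < -0.75
  z < -0.25
  z < 0.25
  z < 0.75
  z < 1.25
  z < 1.75
Highest qualifying boundary gives stanine = 1

1


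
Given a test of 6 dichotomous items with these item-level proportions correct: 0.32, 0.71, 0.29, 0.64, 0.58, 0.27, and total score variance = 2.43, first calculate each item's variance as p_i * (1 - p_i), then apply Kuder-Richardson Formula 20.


For each item, compute p_i * q_i:
  Item 1: 0.32 * 0.68 = 0.2176
  Item 2: 0.71 * 0.29 = 0.2059
  Item 3: 0.29 * 0.71 = 0.2059
  Item 4: 0.64 * 0.36 = 0.2304
  Item 5: 0.58 * 0.42 = 0.2436
  Item 6: 0.27 * 0.73 = 0.1971
Sum(p_i * q_i) = 0.2176 + 0.2059 + 0.2059 + 0.2304 + 0.2436 + 0.1971 = 1.3005
KR-20 = (k/(k-1)) * (1 - Sum(p_i*q_i) / Var_total)
= (6/5) * (1 - 1.3005/2.43)
= 1.2 * 0.4648
KR-20 = 0.5578

0.5578


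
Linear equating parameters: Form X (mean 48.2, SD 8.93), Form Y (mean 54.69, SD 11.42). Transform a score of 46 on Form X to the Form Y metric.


slope = SD_Y / SD_X = 11.42 / 8.93 ~ 1.2788
intercept = mean_Y - slope * mean_X = 54.69 - (11.42 / 8.93) * 48.2 ~ -6.9499
Y = slope * X + intercept. To avoid rounding drift from the rounded slope/intercept, evaluate the equivalent form Y = mean_Y + SD_Y * (X - mean_X) / SD_X at full precision:
Y = 54.69 + 11.42 * (46 - 48.2) / 8.93
Y = 54.69 - 11.42 * 2.2 / 8.93
Y = 54.69 - 25.124 / 8.93
Y = 54.69 - 2.8134
Y = 51.8766

51.8766


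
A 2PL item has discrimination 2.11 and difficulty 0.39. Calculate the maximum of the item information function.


For 2PL, max info at theta = b = 0.39
I_max = a^2 / 4 = 2.11^2 / 4
= 4.4521 / 4
I_max = 1.113

1.113


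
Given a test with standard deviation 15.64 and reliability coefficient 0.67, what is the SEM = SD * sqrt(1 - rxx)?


SEM = SD * sqrt(1 - rxx)
SEM = 15.64 * sqrt(1 - 0.67)
SEM = 15.64 * sqrt(0.33) = 15.64 * 0.574456
SEM = 8.9845

8.9845


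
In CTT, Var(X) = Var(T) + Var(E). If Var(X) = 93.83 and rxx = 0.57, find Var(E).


var_true = rxx * var_obs = 0.57 * 93.83 = 53.4831
var_error = var_obs - var_true
var_error = 93.83 - 53.4831
var_error = 40.3469

40.3469


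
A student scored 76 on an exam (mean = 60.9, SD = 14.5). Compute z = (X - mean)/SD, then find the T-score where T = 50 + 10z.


z = (X - mean) / SD = (76 - 60.9) / 14.5
z = 15.1 / 14.5
z = 1.0414
T-score = T = 50 + 10z
Carry z at full precision (z = 15.1 / 14.5) into the conversion:
T-score = 50 + 10 * (15.1 / 14.5) = 50 + 151 / 14.5
T-score = 50 + 10.4138
T-score = 60.4138

60.4138


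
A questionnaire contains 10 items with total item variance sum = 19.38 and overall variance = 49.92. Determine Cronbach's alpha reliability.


alpha = (k/(k-1)) * (1 - sum(si^2)/s_total^2)
= (10/9) * (1 - 19.38/49.92)
alpha = 0.6798

0.6798


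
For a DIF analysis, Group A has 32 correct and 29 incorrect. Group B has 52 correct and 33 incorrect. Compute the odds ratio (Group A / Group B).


Odds_A = 32/29 = 1.1034
Odds_B = 52/33 = 1.5758
OR = Odds_A / Odds_B = 1.1034 / 1.5758
Exactly, OR = (32 * 33) / (29 * 52) = 1056 / 1508
OR = 0.7003

0.7003


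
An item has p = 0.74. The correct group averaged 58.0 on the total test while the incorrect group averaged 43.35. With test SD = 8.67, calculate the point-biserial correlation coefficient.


q = 1 - p = 0.26
rpb = ((M1 - M0) / SD) * sqrt(p * q)
rpb = ((58.0 - 43.35) / 8.67) * sqrt(0.74 * 0.26)
rpb = 0.7412

0.7412


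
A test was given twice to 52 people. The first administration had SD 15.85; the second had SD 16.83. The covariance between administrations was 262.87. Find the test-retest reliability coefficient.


r = cov(X,Y) / (SD_X * SD_Y)
r = 262.87 / (15.85 * 16.83)
r = 262.87 / 266.7555
r = 0.9854

0.9854


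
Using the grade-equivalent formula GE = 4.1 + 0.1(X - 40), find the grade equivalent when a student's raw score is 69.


raw - median = 69 - 40 = 29
slope * diff = 0.1 * 29 = 2.9
GE = 4.1 + 2.9
GE = 7.0

7.0


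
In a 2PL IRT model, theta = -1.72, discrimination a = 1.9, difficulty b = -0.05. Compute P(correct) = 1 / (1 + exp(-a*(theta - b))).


a*(theta - b) = 1.9 * (-1.72 - -0.05) = -3.173
exp(--3.173) = 23.879
P = 1 / (1 + 23.879)
P = 0.0402

0.0402


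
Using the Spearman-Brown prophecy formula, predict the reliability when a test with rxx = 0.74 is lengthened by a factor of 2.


r_new = (n * rxx) / (1 + (n-1) * rxx)
r_new = (2 * 0.74) / (1 + 1 * 0.74)
r_new = 1.48 / 1.74
r_new = 0.8506

0.8506


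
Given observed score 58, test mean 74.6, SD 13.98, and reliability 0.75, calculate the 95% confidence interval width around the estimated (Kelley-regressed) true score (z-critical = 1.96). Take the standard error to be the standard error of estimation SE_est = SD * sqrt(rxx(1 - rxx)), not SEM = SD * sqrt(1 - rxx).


True score estimate = 0.75*58 + 0.25*74.6 = 62.15
SE_est = SD * sqrt(rxx * (1 - rxx)) = 13.98 * sqrt(0.75 * 0.25) = 13.98 * sqrt(0.1875) = 6.053518
CI = T_est +/- z * SE_est, so width = 2 * z * SE_est = 2 * 1.96 * 6.053518
Width = 23.7298

23.7298


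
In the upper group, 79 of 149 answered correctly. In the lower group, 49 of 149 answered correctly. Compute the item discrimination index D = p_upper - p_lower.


p_upper = 79/149 = 0.5302
p_lower = 49/149 = 0.3289
D = 0.5302 - 0.3289 = 0.2013

0.2013


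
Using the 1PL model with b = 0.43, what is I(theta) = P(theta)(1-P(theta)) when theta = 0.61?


P = 1/(1+exp(-(0.61-0.43))) = 0.5449
I = P*(1-P) = 0.5449 * 0.4551
I = 0.248

0.248


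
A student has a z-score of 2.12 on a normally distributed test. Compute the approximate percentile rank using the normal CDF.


CDF(z) = 0.5 * (1 + erf(z/sqrt(2)))
erf(1.4991) = 0.966
CDF = 0.983
Percentile rank = 0.983 * 100 = 98.3

98.3


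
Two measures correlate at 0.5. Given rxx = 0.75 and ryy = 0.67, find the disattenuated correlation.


r_corrected = rxy / sqrt(rxx * ryy)
= 0.5 / sqrt(0.75 * 0.67)
= 0.5 / sqrt(0.5025)
= 0.5 / 0.708872
r_corrected = 0.7053

0.7053


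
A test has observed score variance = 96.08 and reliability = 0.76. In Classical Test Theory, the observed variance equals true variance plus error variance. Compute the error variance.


var_true = rxx * var_obs = 0.76 * 96.08 = 73.0208
var_error = var_obs - var_true
var_error = 96.08 - 73.0208
var_error = 23.0592

23.0592


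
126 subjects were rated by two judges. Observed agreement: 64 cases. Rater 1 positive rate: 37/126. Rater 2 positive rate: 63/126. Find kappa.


P_o = 64/126 = 0.507937
P_e = (37*63 + 89*63) / 15876 = 0.5
kappa = (P_o - P_e) / (1 - P_e)
kappa = (0.507937 - 0.5) / (1 - 0.5)
kappa = 0.0159

0.0159


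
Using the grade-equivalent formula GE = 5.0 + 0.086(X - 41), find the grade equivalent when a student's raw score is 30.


raw - median = 30 - 41 = -11
slope * diff = 0.086 * -11 = -0.946
GE = 5.0 + -0.946
GE = 4.054

4.054


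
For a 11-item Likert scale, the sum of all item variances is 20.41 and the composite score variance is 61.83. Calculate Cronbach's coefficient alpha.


alpha = (k/(k-1)) * (1 - sum(si^2)/s_total^2)
= (11/10) * (1 - 20.41/61.83)
alpha = 0.7369

0.7369


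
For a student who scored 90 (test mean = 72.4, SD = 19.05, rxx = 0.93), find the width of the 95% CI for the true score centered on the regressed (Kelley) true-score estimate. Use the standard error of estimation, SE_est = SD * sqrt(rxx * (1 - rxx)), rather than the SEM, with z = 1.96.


True score estimate = 0.93*90 + 0.07*72.4 = 88.768
SE_est = SD * sqrt(rxx * (1 - rxx)) = 19.05 * sqrt(0.93 * 0.07) = 19.05 * sqrt(0.0651) = 4.860551
CI = T_est +/- z * SE_est, so width = 2 * z * SE_est = 2 * 1.96 * 4.860551
Width = 19.0534

19.0534


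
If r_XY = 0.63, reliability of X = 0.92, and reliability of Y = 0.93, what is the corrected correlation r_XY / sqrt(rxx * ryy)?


r_corrected = rxy / sqrt(rxx * ryy)
= 0.63 / sqrt(0.92 * 0.93)
= 0.63 / sqrt(0.8556)
= 0.63 / 0.924986
r_corrected = 0.6811

0.6811


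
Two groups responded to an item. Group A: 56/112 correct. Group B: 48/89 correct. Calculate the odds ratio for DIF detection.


Odds_A = 56/56 = 1.0
Odds_B = 48/41 = 1.1707
OR = Odds_A / Odds_B = 1.0 / 1.1707
Exactly, OR = (56 * 41) / (56 * 48) = 2296 / 2688
OR = 0.8542

0.8542


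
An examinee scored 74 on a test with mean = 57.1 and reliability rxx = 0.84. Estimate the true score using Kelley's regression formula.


T_est = rxx * X + (1 - rxx) * mean
T_est = 0.84 * 74 + 0.16 * 57.1
T_est = 62.16 + 9.136
T_est = 71.296

71.296


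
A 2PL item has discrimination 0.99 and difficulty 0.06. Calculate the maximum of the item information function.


For 2PL, max info at theta = b = 0.06
I_max = a^2 / 4 = 0.99^2 / 4
= 0.9801 / 4
I_max = 0.245

0.245


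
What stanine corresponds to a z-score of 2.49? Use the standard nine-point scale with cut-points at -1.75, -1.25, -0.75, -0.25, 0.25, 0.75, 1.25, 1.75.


Stanine boundaries: [-1.75, -1.25, -0.75, -0.25, 0.25, 0.75, 1.25, 1.75]
z = 2.49
Check each boundary:
  z >= -1.75 -> could be stanine 2
  z >= -1.25 -> could be stanine 3
  z >= -0.75 -> could be stanine 4
  z >= -0.25 -> could be stanine 5
  z >= 0.25 -> could be stanine 6
  z >= 0.75 -> could be stanine 7
  z >= 1.25 -> could be stanine 8
  z >= 1.75 -> could be stanine 9
Highest qualifying boundary gives stanine = 9

9


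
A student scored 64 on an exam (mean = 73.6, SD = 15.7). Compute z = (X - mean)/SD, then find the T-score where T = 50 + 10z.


z = (X - mean) / SD = (64 - 73.6) / 15.7
z = -9.6 / 15.7
z = -0.6115
T-score = T = 50 + 10z
Carry z at full precision (z = -9.6 / 15.7) into the conversion:
T-score = 50 + 10 * (-9.6 / 15.7) = 50 + -96 / 15.7
T-score = 50 + -6.1146
T-score = 43.8854

43.8854


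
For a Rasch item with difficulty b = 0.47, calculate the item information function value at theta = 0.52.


P = 1/(1+exp(-(0.52-0.47))) = 0.5125
I = P*(1-P) = 0.5125 * 0.4875
I = 0.2498

0.2498


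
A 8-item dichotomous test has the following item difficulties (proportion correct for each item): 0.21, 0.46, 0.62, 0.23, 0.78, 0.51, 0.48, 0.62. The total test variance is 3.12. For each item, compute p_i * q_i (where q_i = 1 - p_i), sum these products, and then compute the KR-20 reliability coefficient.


For each item, compute p_i * q_i:
  Item 1: 0.21 * 0.79 = 0.1659
  Item 2: 0.46 * 0.54 = 0.2484
  Item 3: 0.62 * 0.38 = 0.2356
  Item 4: 0.23 * 0.77 = 0.1771
  Item 5: 0.78 * 0.22 = 0.1716
  Item 6: 0.51 * 0.49 = 0.2499
  Item 7: 0.48 * 0.52 = 0.2496
  Item 8: 0.62 * 0.38 = 0.2356
Sum(p_i * q_i) = 0.1659 + 0.2484 + 0.2356 + 0.1771 + 0.1716 + 0.2499 + 0.2496 + 0.2356 = 1.7337
KR-20 = (k/(k-1)) * (1 - Sum(p_i*q_i) / Var_total)
= (8/7) * (1 - 1.7337/3.12)
= 1.1429 * 0.4443
KR-20 = 0.5078

0.5078


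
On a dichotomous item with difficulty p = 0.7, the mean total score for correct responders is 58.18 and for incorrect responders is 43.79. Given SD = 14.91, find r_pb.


q = 1 - p = 0.3
rpb = ((M1 - M0) / SD) * sqrt(p * q)
rpb = ((58.18 - 43.79) / 14.91) * sqrt(0.7 * 0.3)
rpb = 0.4423

0.4423


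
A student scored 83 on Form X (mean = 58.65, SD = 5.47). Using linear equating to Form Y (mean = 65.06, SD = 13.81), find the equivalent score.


slope = SD_Y / SD_X = 13.81 / 5.47 ~ 2.5247
intercept = mean_Y - slope * mean_X = 65.06 - (13.81 / 5.47) * 58.65 ~ -83.0125
Y = slope * X + intercept. To avoid rounding drift from the rounded slope/intercept, evaluate the equivalent form Y = mean_Y + SD_Y * (X - mean_X) / SD_X at full precision:
Y = 65.06 + 13.81 * (83 - 58.65) / 5.47
Y = 65.06 + 13.81 * 24.35 / 5.47
Y = 65.06 + 336.2735 / 5.47
Y = 65.06 + 61.476
Y = 126.536

126.536


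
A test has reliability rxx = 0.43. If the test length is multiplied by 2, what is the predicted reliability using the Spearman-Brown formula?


r_new = (n * rxx) / (1 + (n-1) * rxx)
r_new = (2 * 0.43) / (1 + 1 * 0.43)
r_new = 0.86 / 1.43
r_new = 0.6014

0.6014


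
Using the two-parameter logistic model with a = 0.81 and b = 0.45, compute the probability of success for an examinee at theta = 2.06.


a*(theta - b) = 0.81 * (2.06 - 0.45) = 1.3041
exp(-1.3041) = 0.2714
P = 1 / (1 + 0.2714)
P = 0.7865

0.7865


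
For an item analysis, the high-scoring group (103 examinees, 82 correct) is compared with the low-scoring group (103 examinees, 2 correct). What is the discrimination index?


p_upper = 82/103 = 0.7961
p_lower = 2/103 = 0.0194
D = 0.7961 - 0.0194 = 0.7767

0.7767


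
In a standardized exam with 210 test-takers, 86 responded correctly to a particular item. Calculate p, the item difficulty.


Item difficulty p = number correct / total examinees
p = 86 / 210
p = 0.4095

0.4095


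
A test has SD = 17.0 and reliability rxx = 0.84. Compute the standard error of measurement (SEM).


SEM = SD * sqrt(1 - rxx)
SEM = 17.0 * sqrt(1 - 0.84)
SEM = 17.0 * sqrt(0.16) = 17.0 * 0.4
SEM = 6.8

6.8


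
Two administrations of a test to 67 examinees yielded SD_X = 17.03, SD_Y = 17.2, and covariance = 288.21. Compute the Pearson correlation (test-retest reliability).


r = cov(X,Y) / (SD_X * SD_Y)
r = 288.21 / (17.03 * 17.2)
r = 288.21 / 292.916
r = 0.9839

0.9839


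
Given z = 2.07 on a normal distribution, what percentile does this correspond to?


CDF(z) = 0.5 * (1 + erf(z/sqrt(2)))
erf(1.4637) = 0.9615
CDF = 0.9808
Percentile rank = 0.9808 * 100 = 98.08

98.08


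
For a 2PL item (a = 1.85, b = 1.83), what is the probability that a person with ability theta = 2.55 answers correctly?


a*(theta - b) = 1.85 * (2.55 - 1.83) = 1.332
exp(-1.332) = 0.2639
P = 1 / (1 + 0.2639)
P = 0.7912

0.7912


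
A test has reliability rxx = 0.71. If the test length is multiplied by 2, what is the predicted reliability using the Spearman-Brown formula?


r_new = (n * rxx) / (1 + (n-1) * rxx)
r_new = (2 * 0.71) / (1 + 1 * 0.71)
r_new = 1.42 / 1.71
r_new = 0.8304

0.8304


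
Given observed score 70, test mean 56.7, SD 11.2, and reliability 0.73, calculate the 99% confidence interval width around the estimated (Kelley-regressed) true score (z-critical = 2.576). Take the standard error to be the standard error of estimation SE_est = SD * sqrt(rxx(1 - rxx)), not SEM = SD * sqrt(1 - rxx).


True score estimate = 0.73*70 + 0.27*56.7 = 66.409
SE_est = SD * sqrt(rxx * (1 - rxx)) = 11.2 * sqrt(0.73 * 0.27) = 11.2 * sqrt(0.1971) = 4.972346
CI = T_est +/- z * SE_est, so width = 2 * z * SE_est = 2 * 2.576 * 4.972346
Width = 25.6175

25.6175
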